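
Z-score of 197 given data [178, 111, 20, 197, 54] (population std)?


μ = 112, σ = 68.4251
z = (197 - 112)/68.4251 = 1.2422

1.2422


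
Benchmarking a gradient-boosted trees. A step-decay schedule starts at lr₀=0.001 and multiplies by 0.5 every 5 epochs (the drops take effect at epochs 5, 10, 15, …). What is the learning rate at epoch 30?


n_drops = ⌊30/5⌋ = 6
lr = 0.001·0.5^6 = 0.001·0.015625 = 0.000015625

0.000015625


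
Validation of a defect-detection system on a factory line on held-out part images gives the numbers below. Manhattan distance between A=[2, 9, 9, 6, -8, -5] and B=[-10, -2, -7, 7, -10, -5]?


d = |2+ 10| + |9+ 2| + |9+ 7| + |6-7| + |-8+ 10| + |-5+ 5|
  = 12 + 11 + 16 + 1 + 2 + 0
  = 42

42


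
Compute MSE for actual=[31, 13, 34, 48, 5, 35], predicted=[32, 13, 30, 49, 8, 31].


Squared errors: (31-32)²=1, (13-13)²=0, (34-30)²=16, (48-49)²=1, (5-8)²=9, (35-31)²=16
Sum = 43
MSE = 43/6 = 43/6

43/6


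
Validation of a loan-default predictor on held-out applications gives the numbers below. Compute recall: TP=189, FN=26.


Recall = TP/(TP+FN)
= 189/(189+26)
= 189/215 = 87.91%

87.91%


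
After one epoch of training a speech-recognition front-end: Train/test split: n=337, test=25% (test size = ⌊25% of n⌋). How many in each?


Test = ⌊337·25/100⌋ = 84
Train = 337 - 84 = 253

Train: 253, Test: 84


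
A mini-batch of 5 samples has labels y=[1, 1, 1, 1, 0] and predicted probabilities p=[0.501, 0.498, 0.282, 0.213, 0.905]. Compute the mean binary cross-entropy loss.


L[0] = -ln(0.501) = 0.6911
L[1] = -ln(0.498) = 0.6972
L[2] = -ln(0.282) = 1.2658
L[3] = -ln(0.213) = 1.5465
L[4] = -ln(1-0.905) = -ln(0.095) = 2.3539
mean = (0.6911 + 0.6972 + 1.2658 + 1.5465 + 2.3539)/5 = 1.3109

1.3109


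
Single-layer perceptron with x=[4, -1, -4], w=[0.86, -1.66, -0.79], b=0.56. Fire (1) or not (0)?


z = (4)·(0.86) + (-1)·(-1.66) + (-4)·(-0.79) + 0.56
  = 8.82
step(z) = 1 (z≥0)

1


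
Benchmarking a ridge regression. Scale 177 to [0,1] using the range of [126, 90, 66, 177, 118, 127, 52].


min=52, max=177
(177-52)/(177-52) = 125/125 = 1.0

1.0


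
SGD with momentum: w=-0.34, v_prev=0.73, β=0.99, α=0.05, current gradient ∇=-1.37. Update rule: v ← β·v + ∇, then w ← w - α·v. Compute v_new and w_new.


v_new = 0.99·0.73 - 1.37 = 0.7227 - 1.37 = -0.6473
w_new = -0.34 - 0.05·-0.6473 = -0.34 + 0.032365 = -0.307635

v_new=-0.6473, w_new=-0.307635


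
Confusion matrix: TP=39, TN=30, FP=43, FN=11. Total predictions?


Total = TP + TN + FP + FN
= 39 + 30 + 43 + 11
= 123
(Predicted positive: 82, predicted negative: 41)

123


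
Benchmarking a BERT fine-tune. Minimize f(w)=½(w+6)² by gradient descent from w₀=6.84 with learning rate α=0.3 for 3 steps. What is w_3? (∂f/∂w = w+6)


step 1: grad = 6.84+6 = 12.84; w = 6.84 - 0.3·(12.84) = 2.988
step 2: grad = 2.988+6 = 8.988; w = 2.988 - 0.3·(8.988) = 0.2916
step 3: grad = 0.2916+6 = 6.2916; w = 0.2916 - 0.3·(6.2916) = -1.59588

-1.59588


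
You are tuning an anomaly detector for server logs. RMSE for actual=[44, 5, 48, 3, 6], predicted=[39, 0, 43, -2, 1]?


MSE = 125/5 = 25
RMSE = √(125/5) = 5.0

5.0


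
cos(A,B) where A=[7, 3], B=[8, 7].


A·B = 7·8 + 3·7 = 77
‖A‖ = √58 = 7.6158, ‖B‖ = √113 = 10.6301
cos = 77/(√58·√113) = 77/√6554 = 0.9511

0.9511


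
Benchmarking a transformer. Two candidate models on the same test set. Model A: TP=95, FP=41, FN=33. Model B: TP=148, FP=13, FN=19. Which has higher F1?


Model A: P=95/136=0.6985, R=95/128=0.7422, F1=2PR/(P+R)=2TP/(2TP+FP+FN)=190/264=0.7197
Model B: P=148/161=0.9193, R=148/167=0.8862, F1=2PR/(P+R)=2TP/(2TP+FP+FN)=296/328=0.9024
0.7197 < 0.9024 → Model B

Model B


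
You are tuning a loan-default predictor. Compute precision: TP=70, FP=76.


Precision = TP/(TP+FP)
= 70/(70+76)
= 70/146 = 47.95%

47.95%


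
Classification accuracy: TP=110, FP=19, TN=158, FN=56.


Accuracy = (TP+TN)/(TP+TN+FP+FN)
= (110+158)/(343)
= 268/343 = 78.13%

78.13%


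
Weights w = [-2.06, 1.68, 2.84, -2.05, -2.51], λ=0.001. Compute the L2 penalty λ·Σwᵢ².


‖w‖₂² = (-2.06)² + (1.68)² + (2.84)² + (-2.05)² + (-2.51)²
     = 4.2436 + 2.8224 + 8.0656 + 4.2025 + 6.3001
     = 25.6342
λ·‖w‖₂² = 0.001·25.6342 = 0.025634

0.025634


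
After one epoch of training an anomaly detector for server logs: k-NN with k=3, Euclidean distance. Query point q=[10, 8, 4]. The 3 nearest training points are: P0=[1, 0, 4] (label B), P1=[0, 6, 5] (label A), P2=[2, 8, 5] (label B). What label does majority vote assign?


d(q,P0) = 12.0416  (label B)
d(q,P1) = 10.247  (label A)
d(q,P2) = 8.0623  (label B)
Votes: A=1, B=2
Majority → B

B


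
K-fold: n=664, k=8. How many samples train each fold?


Fold size = 664/8 = 83
Training per fold = 664 - 83 = 581

581


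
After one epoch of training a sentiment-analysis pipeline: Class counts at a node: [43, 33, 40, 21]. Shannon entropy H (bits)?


Probabilities: [43/137, 33/137, 40/137, 21/137] ≈ [0.3139, 0.2409, 0.292, 0.1533]
H = -((43/137)·log₂(43/137) + (33/137)·log₂(33/137) + (40/137)·log₂(40/137) + (21/137)·log₂(21/137))
  = 1.9527 bits

1.9527 bits


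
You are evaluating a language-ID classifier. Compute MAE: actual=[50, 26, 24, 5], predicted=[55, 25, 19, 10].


Absolute errors: |50-55|=5, |26-25|=1, |24-19|=5, |5-10|=5
Sum = 16
MAE = 16/4 = 4

4


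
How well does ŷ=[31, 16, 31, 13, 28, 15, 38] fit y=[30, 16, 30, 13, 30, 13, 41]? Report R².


ȳ = 24.7143
SS_res = Σ(y-ŷ)² = 19
SS_tot = Σ(y-ȳ)² = 699.43
R² = 1 - SS_res/SS_tot = 1 - 0.0272 = 0.9728

0.9728


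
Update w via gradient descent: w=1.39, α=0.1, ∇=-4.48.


w_new = w - α·∇
= 1.39 - 0.1·-4.48
= 1.39 + 0.448
= 1.838

1.838


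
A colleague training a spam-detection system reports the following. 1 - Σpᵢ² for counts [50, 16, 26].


Probabilities: [50/92, 16/92, 26/92] ≈ [0.5435, 0.1739, 0.2826]
Σpᵢ² = (2500 + 256 + 676)/92² = 3432/8464
Gini = 1 - Σpᵢ² = 1 - 3432/8464 = 0.5945

0.5945


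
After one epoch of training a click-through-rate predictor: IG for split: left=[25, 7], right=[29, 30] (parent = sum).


Parent = [54, 37], H_parent = 0.9747
H_left = 0.7579 (n=32), H_right = 0.9998 (n=59)
H_children = (32/91)·0.7579 + (59/91)·0.9998 = 0.9147
IG = 0.9747 - 0.9147 = 0.06

0.06


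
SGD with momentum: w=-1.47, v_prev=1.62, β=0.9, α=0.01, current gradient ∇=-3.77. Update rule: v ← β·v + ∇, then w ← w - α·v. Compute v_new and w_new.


v_new = 0.9·1.62 - 3.77 = 1.458 - 3.77 = -2.312
w_new = -1.47 - 0.01·-2.312 = -1.47 + 0.02312 = -1.44688

v_new=-2.312, w_new=-1.44688


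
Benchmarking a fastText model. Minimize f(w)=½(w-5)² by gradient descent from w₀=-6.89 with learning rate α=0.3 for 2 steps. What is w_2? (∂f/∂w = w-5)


step 1: grad = -6.89-5 = -11.89; w = -6.89 - 0.3·(-11.89) = -3.323
step 2: grad = -3.323-5 = -8.323; w = -3.323 - 0.3·(-8.323) = -0.8261

-0.8261


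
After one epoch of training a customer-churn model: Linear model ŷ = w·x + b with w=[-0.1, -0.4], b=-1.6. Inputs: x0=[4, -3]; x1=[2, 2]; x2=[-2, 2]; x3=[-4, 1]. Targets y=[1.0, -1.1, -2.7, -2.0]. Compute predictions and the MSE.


ŷ0 = (-0.1)·(4) + (-0.4)·(-3) - 1.6 = -0.8
ŷ1 = (-0.1)·(2) + (-0.4)·(2) - 1.6 = -2.6
ŷ2 = (-0.1)·(-2) + (-0.4)·(2) - 1.6 = -2.2
ŷ3 = (-0.1)·(-4) + (-0.4)·(1) - 1.6 = -1.6
errors² = [3.24, 2.25, 0.25, 0.16]
MSE = 5.9000/4 = 1.475

1.475


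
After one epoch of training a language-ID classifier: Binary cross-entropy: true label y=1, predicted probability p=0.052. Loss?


BCE = -[y·ln(p) + (1-y)·ln(1-p)]
= -1·ln(0.052) - 0
= -ln(0.052) = 2.9565

2.9565


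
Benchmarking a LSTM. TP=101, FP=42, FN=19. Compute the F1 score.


Precision = 101/143 = 0.7063
Recall = 101/120 = 0.8417
F1 = 2·P·R/(P+R) = 2·TP/(2·TP+FP+FN) = 202/(202+42+19) = 202/263 = 0.7681

0.7681


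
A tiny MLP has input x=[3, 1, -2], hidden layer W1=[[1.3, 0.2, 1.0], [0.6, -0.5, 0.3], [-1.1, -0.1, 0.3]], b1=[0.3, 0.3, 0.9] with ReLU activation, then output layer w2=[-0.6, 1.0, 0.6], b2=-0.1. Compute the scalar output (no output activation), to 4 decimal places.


z1[0] = (1.3)·(3) + (0.2)·(1) + (1.0)·(-2) + 0.3 = 2.4
z1[1] = (0.6)·(3) + (-0.5)·(1) + (0.3)·(-2) + 0.3 = 1.0
z1[2] = (-1.1)·(3) + (-0.1)·(1) + (0.3)·(-2) + 0.9 = -3.1
h = ReLU(z1) = [2.4, 1.0, 0.0]
output = (-0.6)·(2.4) + (1.0)·(1.0) + (0.6)·(0.0) - 0.1 = -0.54

-0.54


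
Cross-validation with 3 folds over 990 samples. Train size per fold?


Fold size = 990/3 = 330
Training per fold = 990 - 330 = 660

660


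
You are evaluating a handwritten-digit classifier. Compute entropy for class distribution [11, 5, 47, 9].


Probabilities: [11/72, 5/72, 47/72, 9/72] ≈ [0.1528, 0.0694, 0.6528, 0.125]
H = -((11/72)·log₂(11/72) + (5/72)·log₂(5/72) + (47/72)·log₂(47/72) + (9/72)·log₂(9/72))
  = 1.458 bits

1.458 bits


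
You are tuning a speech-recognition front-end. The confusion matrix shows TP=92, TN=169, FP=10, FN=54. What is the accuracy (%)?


Accuracy = (TP+TN)/(TP+TN+FP+FN)
= (92+169)/(325)
= 261/325 = 80.31%

80.31%


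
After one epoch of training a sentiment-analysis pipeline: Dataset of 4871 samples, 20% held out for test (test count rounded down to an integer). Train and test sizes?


Test = ⌊4871·20/100⌋ = 974
Train = 4871 - 974 = 3897

Train: 3897, Test: 974


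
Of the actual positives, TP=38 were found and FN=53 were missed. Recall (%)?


Recall = TP/(TP+FN)
= 38/(38+53)
= 38/91 = 41.76%

41.76%


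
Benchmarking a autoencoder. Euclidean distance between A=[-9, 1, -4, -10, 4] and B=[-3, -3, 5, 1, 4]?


d = √((-9+ 3)² + (1+ 3)² + (-4-5)² + (-10-1)² + (4-4)²)
  = √(36 + 16 + 81 + 121 + 0)
  = √254 = 15.9374

15.9374


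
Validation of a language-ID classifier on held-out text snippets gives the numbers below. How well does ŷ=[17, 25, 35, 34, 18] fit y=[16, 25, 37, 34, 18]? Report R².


ȳ = 26
SS_res = Σ(y-ŷ)² = 5
SS_tot = Σ(y-ȳ)² = 350
R² = 1 - SS_res/SS_tot = 1 - 0.0143 = 0.9857

0.9857


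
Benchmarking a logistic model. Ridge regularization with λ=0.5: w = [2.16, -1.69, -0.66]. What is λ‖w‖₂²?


‖w‖₂² = (2.16)² + (-1.69)² + (-0.66)²
     = 4.6656 + 2.8561 + 0.4356
     = 7.9573
λ·‖w‖₂² = 0.5·7.9573 = 3.97865

3.97865


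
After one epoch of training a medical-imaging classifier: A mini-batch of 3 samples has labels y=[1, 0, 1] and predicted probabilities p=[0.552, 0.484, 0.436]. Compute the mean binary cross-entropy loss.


L[0] = -ln(0.552) = 0.5942
L[1] = -ln(1-0.484) = -ln(0.516) = 0.6616
L[2] = -ln(0.436) = 0.8301
mean = (0.5942 + 0.6616 + 0.8301)/3 = 0.6953

0.6953


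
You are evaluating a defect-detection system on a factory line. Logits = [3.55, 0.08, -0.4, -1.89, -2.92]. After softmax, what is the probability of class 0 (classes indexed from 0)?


Exponentials: e^3.55=34.8133, e^0.08=1.0833, e^-0.4=0.6703, e^-1.89=0.1511, e^-2.92=0.0539
Sum = 36.7719
Softmax = [0.9467, 0.0295, 0.0182, 0.0041, 0.0015]
p[0] = 34.8133/36.7719 = 0.9467

0.9467


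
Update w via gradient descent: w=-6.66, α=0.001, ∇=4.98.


w_new = w - α·∇
= -6.66 - 0.001·4.98
= -6.66 - 0.00498
= -6.66498

-6.66498


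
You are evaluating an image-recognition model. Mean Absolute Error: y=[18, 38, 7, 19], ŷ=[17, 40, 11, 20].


Absolute errors: |18-17|=1, |38-40|=2, |7-11|=4, |19-20|=1
Sum = 8
MAE = 8/4 = 2

2


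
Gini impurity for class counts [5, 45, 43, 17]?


Probabilities: [5/110, 45/110, 43/110, 17/110] ≈ [0.0455, 0.4091, 0.3909, 0.1545]
Σpᵢ² = (25 + 2025 + 1849 + 289)/110² = 4188/12100
Gini = 1 - Σpᵢ² = 1 - 4188/12100 = 0.6539

0.6539


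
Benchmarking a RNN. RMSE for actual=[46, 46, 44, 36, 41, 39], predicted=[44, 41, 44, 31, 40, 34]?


MSE = 80/6 = 13.3333
RMSE = √(80/6) = 3.6515

3.6515


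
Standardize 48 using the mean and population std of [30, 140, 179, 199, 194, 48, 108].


μ = 128.2857, σ = 63.8586
z = (48 - 128.2857)/63.8586 = -1.2572

-1.2572


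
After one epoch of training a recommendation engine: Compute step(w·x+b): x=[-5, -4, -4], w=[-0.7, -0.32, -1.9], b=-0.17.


z = (-5)·(-0.7) + (-4)·(-0.32) + (-4)·(-1.9) - 0.17
  = 12.21
step(z) = 1 (z≥0)

1


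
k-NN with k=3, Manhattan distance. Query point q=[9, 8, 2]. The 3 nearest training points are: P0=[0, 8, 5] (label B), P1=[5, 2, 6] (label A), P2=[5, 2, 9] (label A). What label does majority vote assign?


d(q,P0) = 12  (label B)
d(q,P1) = 14  (label A)
d(q,P2) = 17  (label A)
Votes: A=2, B=1
Majority → A

A


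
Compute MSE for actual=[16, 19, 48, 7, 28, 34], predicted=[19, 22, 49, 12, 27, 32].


Squared errors: (16-19)²=9, (19-22)²=9, (48-49)²=1, (7-12)²=25, (28-27)²=1, (34-32)²=4
Sum = 49
MSE = 49/6 = 49/6

49/6


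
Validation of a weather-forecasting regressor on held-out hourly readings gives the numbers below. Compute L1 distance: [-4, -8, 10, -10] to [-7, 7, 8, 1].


d = |-4+ 7| + |-8-7| + |10-8| + |-10-1|
  = 3 + 15 + 2 + 11
  = 31

31


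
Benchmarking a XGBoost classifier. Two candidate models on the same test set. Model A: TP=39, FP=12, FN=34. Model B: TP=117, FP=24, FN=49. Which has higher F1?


Model A: P=39/51=0.7647, R=39/73=0.5342, F1=2PR/(P+R)=2TP/(2TP+FP+FN)=78/124=0.629
Model B: P=117/141=0.8298, R=117/166=0.7048, F1=2PR/(P+R)=2TP/(2TP+FP+FN)=234/307=0.7622
0.629 < 0.7622 → Model B

Model B


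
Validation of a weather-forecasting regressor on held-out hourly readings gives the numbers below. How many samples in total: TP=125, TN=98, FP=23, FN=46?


Total = TP + TN + FP + FN
= 125 + 98 + 23 + 46
= 292
(Predicted positive: 148, predicted negative: 144)

292


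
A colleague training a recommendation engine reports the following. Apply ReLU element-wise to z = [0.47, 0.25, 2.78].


ReLU(0.47) = max(0, 0.47) = 0.47
ReLU(0.25) = max(0, 0.25) = 0.25
ReLU(2.78) = max(0, 2.78) = 2.78
result = [0.47, 0.25, 2.78]

[0.47, 0.25, 2.78]


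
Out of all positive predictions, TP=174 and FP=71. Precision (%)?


Precision = TP/(TP+FP)
= 174/(174+71)
= 174/245 = 71.02%

71.02%


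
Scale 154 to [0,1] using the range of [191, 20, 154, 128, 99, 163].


min=20, max=191
(154-20)/(191-20) = 134/171 = 0.7836

0.7836


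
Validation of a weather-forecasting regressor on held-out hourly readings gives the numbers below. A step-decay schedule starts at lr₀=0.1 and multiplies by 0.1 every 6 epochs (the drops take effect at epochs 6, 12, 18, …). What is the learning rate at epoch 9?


n_drops = ⌊9/6⌋ = 1
lr = 0.1·0.1^1 = 0.1·0.1 = 0.01

0.01


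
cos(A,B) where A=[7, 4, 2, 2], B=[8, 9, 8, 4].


A·B = 7·8 + 4·9 + 2·8 + 2·4 = 116
‖A‖ = √73 = 8.544, ‖B‖ = √225 = 15
cos = 116/(√73·√225) = 116/√16425 = 0.9051

0.9051


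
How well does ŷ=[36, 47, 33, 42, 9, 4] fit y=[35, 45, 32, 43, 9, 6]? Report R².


ȳ = 28.3333
SS_res = Σ(y-ŷ)² = 11
SS_tot = Σ(y-ȳ)² = 1423.33
R² = 1 - SS_res/SS_tot = 1 - 0.0077 = 0.9923

0.9923


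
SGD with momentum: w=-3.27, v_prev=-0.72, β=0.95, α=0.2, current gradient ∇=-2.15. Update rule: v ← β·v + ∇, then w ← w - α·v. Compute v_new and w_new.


v_new = 0.95·-0.72 - 2.15 = -0.684 - 2.15 = -2.834
w_new = -3.27 - 0.2·-2.834 = -3.27 + 0.5668 = -2.7032

v_new=-2.834, w_new=-2.7032


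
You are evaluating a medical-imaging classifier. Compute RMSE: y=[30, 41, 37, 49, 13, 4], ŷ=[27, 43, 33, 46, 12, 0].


MSE = 55/6 = 9.1667
RMSE = √(55/6) = 3.0277

3.0277


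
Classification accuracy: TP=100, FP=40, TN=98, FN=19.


Accuracy = (TP+TN)/(TP+TN+FP+FN)
= (100+98)/(257)
= 198/257 = 77.04%

77.04%


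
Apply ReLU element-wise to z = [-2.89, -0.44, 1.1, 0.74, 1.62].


ReLU(-2.89) = max(0, -2.89) = 0.0
ReLU(-0.44) = max(0, -0.44) = 0.0
ReLU(1.1) = max(0, 1.1) = 1.1
ReLU(0.74) = max(0, 0.74) = 0.74
ReLU(1.62) = max(0, 1.62) = 1.62
result = [0.0, 0.0, 1.1, 0.74, 1.62]

[0.0, 0.0, 1.1, 0.74, 1.62]


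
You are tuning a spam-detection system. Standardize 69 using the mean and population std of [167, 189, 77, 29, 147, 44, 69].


μ = 103.1429, σ = 58.8179
z = (69 - 103.1429)/58.8179 = -0.5805

-0.5805


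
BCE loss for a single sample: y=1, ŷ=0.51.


BCE = -[y·ln(p) + (1-y)·ln(1-p)]
= -1·ln(0.51) - 0
= -ln(0.51) = 0.6733

0.6733


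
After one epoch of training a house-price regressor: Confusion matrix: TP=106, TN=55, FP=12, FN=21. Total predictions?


Total = TP + TN + FP + FN
= 106 + 55 + 12 + 21
= 194
(Predicted positive: 118, predicted negative: 76)

194


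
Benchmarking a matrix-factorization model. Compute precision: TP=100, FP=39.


Precision = TP/(TP+FP)
= 100/(100+39)
= 100/139 = 71.94%

71.94%


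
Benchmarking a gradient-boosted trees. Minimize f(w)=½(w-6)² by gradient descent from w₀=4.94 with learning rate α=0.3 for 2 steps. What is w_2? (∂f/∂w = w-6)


step 1: grad = 4.94-6 = -1.06; w = 4.94 - 0.3·(-1.06) = 5.258
step 2: grad = 5.258-6 = -0.742; w = 5.258 - 0.3·(-0.742) = 5.4806

5.4806


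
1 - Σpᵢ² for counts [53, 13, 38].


Probabilities: [53/104, 13/104, 38/104] ≈ [0.5096, 0.125, 0.3654]
Σpᵢ² = (2809 + 169 + 1444)/104² = 4422/10816
Gini = 1 - Σpᵢ² = 1 - 4422/10816 = 0.5912

0.5912


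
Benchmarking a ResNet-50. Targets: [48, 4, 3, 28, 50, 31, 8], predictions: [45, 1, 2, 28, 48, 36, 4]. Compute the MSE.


Squared errors: (48-45)²=9, (4-1)²=9, (3-2)²=1, (28-28)²=0, (50-48)²=4, (31-36)²=25, (8-4)²=16
Sum = 64
MSE = 64/7 = 64/7

64/7


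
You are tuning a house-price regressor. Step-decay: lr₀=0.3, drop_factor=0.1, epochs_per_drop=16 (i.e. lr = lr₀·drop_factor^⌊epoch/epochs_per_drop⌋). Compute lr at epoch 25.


n_drops = ⌊25/16⌋ = 1
lr = 0.3·0.1^1 = 0.3·0.1 = 0.03

0.03


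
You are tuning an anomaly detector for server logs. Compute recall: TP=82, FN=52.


Recall = TP/(TP+FN)
= 82/(82+52)
= 82/134 = 61.19%

61.19%


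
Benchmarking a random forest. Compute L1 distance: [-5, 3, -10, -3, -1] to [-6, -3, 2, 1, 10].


d = |-5+ 6| + |3+ 3| + |-10-2| + |-3-1| + |-1-10|
  = 1 + 6 + 12 + 4 + 11
  = 34

34


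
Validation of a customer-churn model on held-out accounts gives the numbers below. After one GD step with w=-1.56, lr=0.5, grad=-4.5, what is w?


w_new = w - α·∇
= -1.56 - 0.5·-4.5
= -1.56 + 2.25
= 0.69

0.69


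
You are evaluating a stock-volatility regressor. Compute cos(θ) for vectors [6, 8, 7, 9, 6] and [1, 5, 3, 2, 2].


A·B = 6·1 + 8·5 + 7·3 + 9·2 + 6·2 = 97
‖A‖ = √266 = 16.3095, ‖B‖ = √43 = 6.5574
cos = 97/(√266·√43) = 97/√11438 = 0.907

0.907


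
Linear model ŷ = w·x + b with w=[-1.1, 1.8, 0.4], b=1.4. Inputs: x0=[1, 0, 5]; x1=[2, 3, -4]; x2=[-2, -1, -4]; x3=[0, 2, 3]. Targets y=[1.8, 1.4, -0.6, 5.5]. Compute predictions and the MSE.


ŷ0 = (-1.1)·(1) + (1.8)·(0) + (0.4)·(5) + 1.4 = 2.3
ŷ1 = (-1.1)·(2) + (1.8)·(3) + (0.4)·(-4) + 1.4 = 3.0
ŷ2 = (-1.1)·(-2) + (1.8)·(-1) + (0.4)·(-4) + 1.4 = 0.2
ŷ3 = (-1.1)·(0) + (1.8)·(2) + (0.4)·(3) + 1.4 = 6.2
errors² = [0.25, 2.56, 0.64, 0.49]
MSE = 3.9400/4 = 0.985

0.985


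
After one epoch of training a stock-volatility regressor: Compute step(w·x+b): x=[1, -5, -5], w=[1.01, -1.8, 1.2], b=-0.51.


z = (1)·(1.01) + (-5)·(-1.8) + (-5)·(1.2) - 0.51
  = 3.5
step(z) = 1 (z≥0)

1


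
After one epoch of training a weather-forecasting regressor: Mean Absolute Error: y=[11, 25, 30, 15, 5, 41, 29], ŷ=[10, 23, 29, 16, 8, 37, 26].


Absolute errors: |11-10|=1, |25-23|=2, |30-29|=1, |15-16|=1, |5-8|=3, |41-37|=4, |29-26|=3
Sum = 15
MAE = 15/7 = 15/7

15/7


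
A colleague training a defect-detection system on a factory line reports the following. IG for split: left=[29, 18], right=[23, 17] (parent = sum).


Parent = [52, 35], H_parent = 0.9723
H_left = 0.9601 (n=47), H_right = 0.9837 (n=40)
H_children = (47/87)·0.9601 + (40/87)·0.9837 = 0.971
IG = 0.9723 - 0.971 = 0.0013

0.0013


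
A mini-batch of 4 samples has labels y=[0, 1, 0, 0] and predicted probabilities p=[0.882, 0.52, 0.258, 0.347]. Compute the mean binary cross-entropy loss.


L[0] = -ln(1-0.882) = -ln(0.118) = 2.1371
L[1] = -ln(0.52) = 0.6539
L[2] = -ln(1-0.258) = -ln(0.742) = 0.2984
L[3] = -ln(1-0.347) = -ln(0.653) = 0.4262
mean = (2.1371 + 0.6539 + 0.2984 + 0.4262)/4 = 0.8789

0.8789


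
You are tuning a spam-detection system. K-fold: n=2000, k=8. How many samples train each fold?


Fold size = 2000/8 = 250
Training per fold = 2000 - 250 = 1750

1750


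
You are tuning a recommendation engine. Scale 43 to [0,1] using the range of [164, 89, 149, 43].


min=43, max=164
(43-43)/(164-43) = 0/121 = 0.0

0.0


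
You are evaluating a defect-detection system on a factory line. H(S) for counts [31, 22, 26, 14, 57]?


Probabilities: [31/150, 22/150, 26/150, 14/150, 57/150] ≈ [0.2067, 0.1467, 0.1733, 0.0933, 0.38]
H = -((31/150)·log₂(31/150) + (22/150)·log₂(22/150) + (26/150)·log₂(26/150) + (14/150)·log₂(14/150) + (57/150)·log₂(57/150))
  = 2.1643 bits

2.1643 bits


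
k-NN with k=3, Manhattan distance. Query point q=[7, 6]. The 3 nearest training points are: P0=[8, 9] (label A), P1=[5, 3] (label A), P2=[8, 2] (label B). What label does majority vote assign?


d(q,P0) = 4  (label A)
d(q,P1) = 5  (label A)
d(q,P2) = 5  (label B)
Votes: A=2, B=1
Majority → A

A


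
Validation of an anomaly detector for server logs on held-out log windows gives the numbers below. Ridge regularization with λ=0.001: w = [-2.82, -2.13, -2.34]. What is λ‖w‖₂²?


‖w‖₂² = (-2.82)² + (-2.13)² + (-2.34)²
     = 7.9524 + 4.5369 + 5.4756
     = 17.9649
λ·‖w‖₂² = 0.001·17.9649 = 0.017965

0.017965


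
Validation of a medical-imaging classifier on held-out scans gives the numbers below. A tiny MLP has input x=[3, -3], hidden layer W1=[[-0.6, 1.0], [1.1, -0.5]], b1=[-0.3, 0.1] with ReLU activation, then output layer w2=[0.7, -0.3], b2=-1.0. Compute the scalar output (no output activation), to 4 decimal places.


z1[0] = (-0.6)·(3) + (1.0)·(-3) - 0.3 = -5.1
z1[1] = (1.1)·(3) + (-0.5)·(-3) + 0.1 = 4.9
h = ReLU(z1) = [0.0, 4.9]
output = (0.7)·(0.0) + (-0.3)·(4.9) - 1.0 = -2.47

-2.47


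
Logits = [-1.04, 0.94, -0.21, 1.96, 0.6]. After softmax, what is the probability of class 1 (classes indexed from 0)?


Exponentials: e^-1.04=0.3535, e^0.94=2.56, e^-0.21=0.8106, e^1.96=7.0993, e^0.6=1.8221
Sum = 12.6455
Softmax = [0.028, 0.2024, 0.0641, 0.5614, 0.1441]
p[1] = 2.56/12.6455 = 0.2024

0.2024


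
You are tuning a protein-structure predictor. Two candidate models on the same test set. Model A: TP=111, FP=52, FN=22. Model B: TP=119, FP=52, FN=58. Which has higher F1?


Model A: P=111/163=0.681, R=111/133=0.8346, F1=2PR/(P+R)=2TP/(2TP+FP+FN)=222/296=0.75
Model B: P=119/171=0.6959, R=119/177=0.6723, F1=2PR/(P+R)=2TP/(2TP+FP+FN)=238/348=0.6839
0.75 > 0.6839 → Model A

Model A


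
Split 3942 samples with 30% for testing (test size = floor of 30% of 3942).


Test = ⌊3942·30/100⌋ = 1182
Train = 3942 - 1182 = 2760

Train: 2760, Test: 1182


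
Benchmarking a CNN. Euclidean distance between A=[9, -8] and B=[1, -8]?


d = √((9-1)² + (-8+ 8)²)
  = √(64 + 0)
  = √64 = 8.0

8.0


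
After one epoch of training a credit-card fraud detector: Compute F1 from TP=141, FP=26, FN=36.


Precision = 141/167 = 0.8443
Recall = 141/177 = 0.7966
F1 = 2·P·R/(P+R) = 2·TP/(2·TP+FP+FN) = 282/(282+26+36) = 282/344 = 0.8198

0.8198


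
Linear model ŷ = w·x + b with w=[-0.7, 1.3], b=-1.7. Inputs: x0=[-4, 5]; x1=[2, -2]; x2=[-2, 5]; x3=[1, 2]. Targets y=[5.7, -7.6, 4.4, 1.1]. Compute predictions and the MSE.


ŷ0 = (-0.7)·(-4) + (1.3)·(5) - 1.7 = 7.6
ŷ1 = (-0.7)·(2) + (1.3)·(-2) - 1.7 = -5.7
ŷ2 = (-0.7)·(-2) + (1.3)·(5) - 1.7 = 6.2
ŷ3 = (-0.7)·(1) + (1.3)·(2) - 1.7 = 0.2
errors² = [3.61, 3.61, 3.24, 0.81]
MSE = 11.2700/4 = 2.8175

2.8175


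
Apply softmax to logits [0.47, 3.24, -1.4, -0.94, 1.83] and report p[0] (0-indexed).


Exponentials: e^0.47=1.6, e^3.24=25.5337, e^-1.4=0.2466, e^-0.94=0.3906, e^1.83=6.2339
Sum = 34.0048
Softmax = [0.0471, 0.7509, 0.0073, 0.0115, 0.1833]
p[0] = 1.6/34.0048 = 0.0471

0.0471


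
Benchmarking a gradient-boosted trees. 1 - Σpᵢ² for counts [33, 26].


Probabilities: [33/59, 26/59] ≈ [0.5593, 0.4407]
Σpᵢ² = (1089 + 676)/59² = 1765/3481
Gini = 1 - Σpᵢ² = 1 - 1765/3481 = 0.493

0.493


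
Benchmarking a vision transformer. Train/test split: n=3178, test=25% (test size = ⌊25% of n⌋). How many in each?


Test = ⌊3178·25/100⌋ = 794
Train = 3178 - 794 = 2384

Train: 2384, Test: 794


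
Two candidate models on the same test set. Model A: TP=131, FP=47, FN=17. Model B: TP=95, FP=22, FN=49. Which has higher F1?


Model A: P=131/178=0.736, R=131/148=0.8851, F1=2PR/(P+R)=2TP/(2TP+FP+FN)=262/326=0.8037
Model B: P=95/117=0.812, R=95/144=0.6597, F1=2PR/(P+R)=2TP/(2TP+FP+FN)=190/261=0.728
0.8037 > 0.728 → Model A

Model A


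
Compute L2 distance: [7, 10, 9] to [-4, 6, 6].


d = √((7+ 4)² + (10-6)² + (9-6)²)
  = √(121 + 16 + 9)
  = √146 = 12.083

12.083


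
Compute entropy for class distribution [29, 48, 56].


Probabilities: [29/133, 48/133, 56/133] ≈ [0.218, 0.3609, 0.4211]
H = -((29/133)·log₂(29/133) + (48/133)·log₂(48/133) + (56/133)·log₂(56/133))
  = 1.5352 bits

1.5352 bits


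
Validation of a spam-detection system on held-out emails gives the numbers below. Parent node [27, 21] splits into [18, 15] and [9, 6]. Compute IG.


Parent = [27, 21], H_parent = 0.9887
H_left = 0.994 (n=33), H_right = 0.971 (n=15)
H_children = (33/48)·0.994 + (15/48)·0.971 = 0.9868
IG = 0.9887 - 0.9868 = 0.0019

0.0019


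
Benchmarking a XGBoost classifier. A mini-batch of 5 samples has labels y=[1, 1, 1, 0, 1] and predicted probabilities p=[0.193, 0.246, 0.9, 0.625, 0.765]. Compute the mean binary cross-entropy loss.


L[0] = -ln(0.193) = 1.6451
L[1] = -ln(0.246) = 1.4024
L[2] = -ln(0.9) = 0.1054
L[3] = -ln(1-0.625) = -ln(0.375) = 0.9808
L[4] = -ln(0.765) = 0.2679
mean = (1.6451 + 1.4024 + 0.1054 + 0.9808 + 0.2679)/5 = 0.8803

0.8803


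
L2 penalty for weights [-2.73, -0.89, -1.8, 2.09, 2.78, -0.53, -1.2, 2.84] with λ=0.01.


‖w‖₂² = (-2.73)² + (-0.89)² + (-1.8)² + (2.09)² + (2.78)² + (-0.53)² + (-1.2)² + (2.84)²
     = 7.4529 + 0.7921 + 3.24 + 4.3681 + 7.7284 + 0.2809 + 1.44 + 8.0656
     = 33.368
λ·‖w‖₂² = 0.01·33.368 = 0.33368

0.33368


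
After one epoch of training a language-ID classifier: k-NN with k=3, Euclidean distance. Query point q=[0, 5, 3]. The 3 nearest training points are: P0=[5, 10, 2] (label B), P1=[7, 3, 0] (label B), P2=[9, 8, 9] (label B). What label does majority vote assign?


d(q,P0) = 7.1414  (label B)
d(q,P1) = 7.874  (label B)
d(q,P2) = 11.225  (label B)
Votes: A=0, B=3
Majority → B

B


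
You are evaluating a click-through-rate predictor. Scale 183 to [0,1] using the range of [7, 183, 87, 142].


min=7, max=183
(183-7)/(183-7) = 176/176 = 1.0

1.0


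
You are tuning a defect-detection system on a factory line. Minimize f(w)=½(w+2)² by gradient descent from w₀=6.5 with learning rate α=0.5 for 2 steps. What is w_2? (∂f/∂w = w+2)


step 1: grad = 6.5+2 = 8.5; w = 6.5 - 0.5·(8.5) = 2.25
step 2: grad = 2.25+2 = 4.25; w = 2.25 - 0.5·(4.25) = 0.125

0.125


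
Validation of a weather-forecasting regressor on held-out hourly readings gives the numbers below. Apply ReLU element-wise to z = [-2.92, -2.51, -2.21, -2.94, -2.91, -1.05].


ReLU(-2.92) = max(0, -2.92) = 0.0
ReLU(-2.51) = max(0, -2.51) = 0.0
ReLU(-2.21) = max(0, -2.21) = 0.0
ReLU(-2.94) = max(0, -2.94) = 0.0
ReLU(-2.91) = max(0, -2.91) = 0.0
ReLU(-1.05) = max(0, -1.05) = 0.0
result = [0.0, 0.0, 0.0, 0.0, 0.0, 0.0]

[0.0, 0.0, 0.0, 0.0, 0.0, 0.0]


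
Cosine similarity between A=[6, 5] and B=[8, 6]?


A·B = 6·8 + 5·6 = 78
‖A‖ = √61 = 7.8102, ‖B‖ = √100 = 10
cos = 78/(√61·√100) = 78/√6100 = 0.9987

0.9987


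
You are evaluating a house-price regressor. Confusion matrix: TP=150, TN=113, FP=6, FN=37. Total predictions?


Total = TP + TN + FP + FN
= 150 + 113 + 6 + 37
= 306
(Predicted positive: 156, predicted negative: 150)

306


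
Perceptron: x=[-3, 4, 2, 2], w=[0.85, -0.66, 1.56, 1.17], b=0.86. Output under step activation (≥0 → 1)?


z = (-3)·(0.85) + (4)·(-0.66) + (2)·(1.56) + (2)·(1.17) + 0.86
  = 1.13
step(z) = 1 (z≥0)

1


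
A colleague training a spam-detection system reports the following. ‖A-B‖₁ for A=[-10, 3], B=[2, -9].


d = |-10-2| + |3+ 9|
  = 12 + 12
  = 24

24


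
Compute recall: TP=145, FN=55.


Recall = TP/(TP+FN)
= 145/(145+55)
= 145/200 = 72.5%

72.5%


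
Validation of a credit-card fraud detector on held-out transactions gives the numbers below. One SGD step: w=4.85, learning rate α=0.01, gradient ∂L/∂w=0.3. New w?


w_new = w - α·∇
= 4.85 - 0.01·0.3
= 4.85 - 0.003
= 4.847

4.847


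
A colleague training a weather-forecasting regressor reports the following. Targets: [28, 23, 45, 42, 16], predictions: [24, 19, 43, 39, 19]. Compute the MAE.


Absolute errors: |28-24|=4, |23-19|=4, |45-43|=2, |42-39|=3, |16-19|=3
Sum = 16
MAE = 16/5 = 16/5

16/5


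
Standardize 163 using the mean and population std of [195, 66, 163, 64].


μ = 122, σ = 58.1163
z = (163 - 122)/58.1163 = 0.7055

0.7055


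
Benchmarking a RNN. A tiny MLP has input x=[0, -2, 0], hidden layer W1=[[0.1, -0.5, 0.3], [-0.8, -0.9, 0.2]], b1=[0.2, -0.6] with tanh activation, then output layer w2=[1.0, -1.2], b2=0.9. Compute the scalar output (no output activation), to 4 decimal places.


z1[0] = (0.1)·(0) + (-0.5)·(-2) + (0.3)·(0) + 0.2 = 1.2
z1[1] = (-0.8)·(0) + (-0.9)·(-2) + (0.2)·(0) - 0.6 = 1.2
h = tanh(z1) = [0.8337, 0.8337]
output = (1.0)·(0.8337) + (-1.2)·(0.8337) + 0.9 = 0.7333

0.7333


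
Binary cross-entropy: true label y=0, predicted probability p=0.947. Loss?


BCE = -[y·ln(p) + (1-y)·ln(1-p)]
= -0 - 1·ln(1-0.947)
= -ln(0.053) = 2.9375

2.9375


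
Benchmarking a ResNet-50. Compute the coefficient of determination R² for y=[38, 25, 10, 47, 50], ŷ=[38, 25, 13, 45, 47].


ȳ = 34
SS_res = Σ(y-ŷ)² = 22
SS_tot = Σ(y-ȳ)² = 1098
R² = 1 - SS_res/SS_tot = 1 - 0.02 = 0.98

0.98


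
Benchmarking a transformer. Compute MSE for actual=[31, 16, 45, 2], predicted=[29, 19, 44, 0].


Squared errors: (31-29)²=4, (16-19)²=9, (45-44)²=1, (2-0)²=4
Sum = 18
MSE = 18/4 = 9/2

9/2


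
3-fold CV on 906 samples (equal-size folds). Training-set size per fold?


Fold size = 906/3 = 302
Training per fold = 906 - 302 = 604

604


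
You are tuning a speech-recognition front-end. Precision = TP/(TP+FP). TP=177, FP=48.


Precision = TP/(TP+FP)
= 177/(177+48)
= 177/225 = 78.67%

78.67%


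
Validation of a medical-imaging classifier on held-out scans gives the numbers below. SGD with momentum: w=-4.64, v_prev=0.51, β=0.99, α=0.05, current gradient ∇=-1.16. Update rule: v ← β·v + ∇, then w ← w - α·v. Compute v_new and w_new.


v_new = 0.99·0.51 - 1.16 = 0.5049 - 1.16 = -0.6551
w_new = -4.64 - 0.05·-0.6551 = -4.64 + 0.032755 = -4.607245

v_new=-0.6551, w_new=-4.607245


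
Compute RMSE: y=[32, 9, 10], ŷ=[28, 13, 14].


MSE = 48/3 = 16
RMSE = √(48/3) = 4.0

4.0


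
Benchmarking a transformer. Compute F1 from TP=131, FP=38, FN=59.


Precision = 131/169 = 0.7751
Recall = 131/190 = 0.6895
F1 = 2·P·R/(P+R) = 2·TP/(2·TP+FP+FN) = 262/(262+38+59) = 262/359 = 0.7298

0.7298


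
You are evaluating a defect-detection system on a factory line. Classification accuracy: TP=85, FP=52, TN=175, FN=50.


Accuracy = (TP+TN)/(TP+TN+FP+FN)
= (85+175)/(362)
= 260/362 = 71.82%

71.82%


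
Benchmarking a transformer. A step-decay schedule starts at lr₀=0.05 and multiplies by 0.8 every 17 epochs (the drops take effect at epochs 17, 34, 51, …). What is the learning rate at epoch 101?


n_drops = ⌊101/17⌋ = 5
lr = 0.05·0.8^5 = 0.05·0.32768 = 0.016384

0.016384


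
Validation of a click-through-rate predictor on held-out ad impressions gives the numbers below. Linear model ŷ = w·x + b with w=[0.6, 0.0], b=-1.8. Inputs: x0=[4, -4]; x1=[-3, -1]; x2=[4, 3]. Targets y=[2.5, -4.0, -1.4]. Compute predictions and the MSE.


ŷ0 = (0.6)·(4) + (0.0)·(-4) - 1.8 = 0.6
ŷ1 = (0.6)·(-3) + (0.0)·(-1) - 1.8 = -3.6
ŷ2 = (0.6)·(4) + (0.0)·(3) - 1.8 = 0.6
errors² = [3.61, 0.16, 4.0]
MSE = 7.7700/3 = 2.59

2.59


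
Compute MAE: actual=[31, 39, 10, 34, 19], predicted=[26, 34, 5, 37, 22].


Absolute errors: |31-26|=5, |39-34|=5, |10-5|=5, |34-37|=3, |19-22|=3
Sum = 21
MAE = 21/5 = 21/5

21/5


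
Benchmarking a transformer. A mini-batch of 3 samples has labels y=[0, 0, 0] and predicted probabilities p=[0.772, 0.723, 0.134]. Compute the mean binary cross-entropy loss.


L[0] = -ln(1-0.772) = -ln(0.228) = 1.4784
L[1] = -ln(1-0.723) = -ln(0.277) = 1.2837
L[2] = -ln(1-0.134) = -ln(0.866) = 0.1439
mean = (1.4784 + 1.2837 + 0.1439)/3 = 0.9687

0.9687


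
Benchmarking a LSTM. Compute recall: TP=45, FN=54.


Recall = TP/(TP+FN)
= 45/(45+54)
= 45/99 = 45.45%

45.45%


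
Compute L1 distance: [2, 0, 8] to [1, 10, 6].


d = |2-1| + |0-10| + |8-6|
  = 1 + 10 + 2
  = 13

13


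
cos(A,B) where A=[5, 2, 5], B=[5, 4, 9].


A·B = 5·5 + 2·4 + 5·9 = 78
‖A‖ = √54 = 7.3485, ‖B‖ = √122 = 11.0454
cos = 78/(√54·√122) = 78/√6588 = 0.961

0.961


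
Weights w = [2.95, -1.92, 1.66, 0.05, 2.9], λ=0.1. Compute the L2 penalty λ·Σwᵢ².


‖w‖₂² = (2.95)² + (-1.92)² + (1.66)² + (0.05)² + (2.9)²
     = 8.7025 + 3.6864 + 2.7556 + 0.0025 + 8.41
     = 23.557
λ·‖w‖₂² = 0.1·23.557 = 2.3557

2.3557


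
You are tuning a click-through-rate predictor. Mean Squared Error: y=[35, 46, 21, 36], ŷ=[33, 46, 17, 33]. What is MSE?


Squared errors: (35-33)²=4, (46-46)²=0, (21-17)²=16, (36-33)²=9
Sum = 29
MSE = 29/4 = 29/4

29/4


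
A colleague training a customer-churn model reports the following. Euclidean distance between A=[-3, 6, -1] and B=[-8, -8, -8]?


d = √((-3+ 8)² + (6+ 8)² + (-1+ 8)²)
  = √(25 + 196 + 49)
  = √270 = 16.4317

16.4317


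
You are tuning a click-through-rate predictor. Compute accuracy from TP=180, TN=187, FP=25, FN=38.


Accuracy = (TP+TN)/(TP+TN+FP+FN)
= (180+187)/(430)
= 367/430 = 85.35%

85.35%


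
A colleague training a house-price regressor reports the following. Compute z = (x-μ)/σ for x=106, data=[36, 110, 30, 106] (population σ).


μ = 70.5, σ = 37.5866
z = (106 - 70.5)/37.5866 = 0.9445

0.9445


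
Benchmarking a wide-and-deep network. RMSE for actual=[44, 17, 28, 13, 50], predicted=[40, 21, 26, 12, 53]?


MSE = 46/5 = 9.2
RMSE = √(46/5) = 3.0332

3.0332


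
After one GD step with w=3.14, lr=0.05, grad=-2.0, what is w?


w_new = w - α·∇
= 3.14 - 0.05·-2.0
= 3.14 + 0.1
= 3.24

3.24


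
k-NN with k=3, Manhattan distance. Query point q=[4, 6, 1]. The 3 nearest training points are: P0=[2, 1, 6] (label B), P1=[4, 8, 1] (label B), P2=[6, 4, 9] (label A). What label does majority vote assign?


d(q,P0) = 12  (label B)
d(q,P1) = 2  (label B)
d(q,P2) = 12  (label A)
Votes: A=1, B=2
Majority → B

B


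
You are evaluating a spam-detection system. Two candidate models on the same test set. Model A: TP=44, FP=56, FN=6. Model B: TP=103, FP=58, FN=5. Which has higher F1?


Model A: P=44/100=0.44, R=44/50=0.88, F1=2PR/(P+R)=2TP/(2TP+FP+FN)=88/150=0.5867
Model B: P=103/161=0.6398, R=103/108=0.9537, F1=2PR/(P+R)=2TP/(2TP+FP+FN)=206/269=0.7658
0.5867 < 0.7658 → Model B

Model B


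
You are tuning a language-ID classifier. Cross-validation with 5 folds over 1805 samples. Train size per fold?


Fold size = 1805/5 = 361
Training per fold = 1805 - 361 = 1444

1444


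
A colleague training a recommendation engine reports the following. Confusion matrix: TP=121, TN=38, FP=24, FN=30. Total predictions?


Total = TP + TN + FP + FN
= 121 + 38 + 24 + 30
= 213
(Predicted positive: 145, predicted negative: 68)

213


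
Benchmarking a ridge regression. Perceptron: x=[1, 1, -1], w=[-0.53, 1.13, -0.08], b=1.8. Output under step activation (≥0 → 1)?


z = (1)·(-0.53) + (1)·(1.13) + (-1)·(-0.08) + 1.8
  = 2.48
step(z) = 1 (z≥0)

1


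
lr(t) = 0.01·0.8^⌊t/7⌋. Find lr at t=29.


n_drops = ⌊29/7⌋ = 4
lr = 0.01·0.8^4 = 0.01·0.4096 = 0.004096

0.004096


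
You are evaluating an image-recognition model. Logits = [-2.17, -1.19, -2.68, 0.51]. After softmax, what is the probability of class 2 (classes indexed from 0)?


Exponentials: e^-2.17=0.1142, e^-1.19=0.3042, e^-2.68=0.0686, e^0.51=1.6653
Sum = 2.1523
Softmax = [0.0531, 0.1414, 0.0319, 0.7737]
p[2] = 0.0686/2.1523 = 0.0319

0.0319


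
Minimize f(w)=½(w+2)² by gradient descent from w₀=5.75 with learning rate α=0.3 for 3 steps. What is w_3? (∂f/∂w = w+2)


step 1: grad = 5.75+2 = 7.75; w = 5.75 - 0.3·(7.75) = 3.425
step 2: grad = 3.425+2 = 5.425; w = 3.425 - 0.3·(5.425) = 1.7975
step 3: grad = 1.7975+2 = 3.7975; w = 1.7975 - 0.3·(3.7975) = 0.65825

0.65825


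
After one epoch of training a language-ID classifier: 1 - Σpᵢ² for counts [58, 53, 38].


Probabilities: [58/149, 53/149, 38/149] ≈ [0.3893, 0.3557, 0.255]
Σpᵢ² = (3364 + 2809 + 1444)/149² = 7617/22201
Gini = 1 - Σpᵢ² = 1 - 7617/22201 = 0.6569

0.6569


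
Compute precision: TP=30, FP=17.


Precision = TP/(TP+FP)
= 30/(30+17)
= 30/47 = 63.83%

63.83%


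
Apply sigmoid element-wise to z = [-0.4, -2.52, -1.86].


σ(-0.4) = 1/(1+e^0.4) = 0.4013
σ(-2.52) = 1/(1+e^2.52) = 0.0745
σ(-1.86) = 1/(1+e^1.86) = 0.1347
result = [0.4013, 0.0745, 0.1347]

[0.4013, 0.0745, 0.1347]


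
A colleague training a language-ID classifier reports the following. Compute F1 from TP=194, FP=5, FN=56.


Precision = 194/199 = 0.9749
Recall = 194/250 = 0.776
F1 = 2·P·R/(P+R) = 2·TP/(2·TP+FP+FN) = 388/(388+5+56) = 388/449 = 0.8641

0.8641


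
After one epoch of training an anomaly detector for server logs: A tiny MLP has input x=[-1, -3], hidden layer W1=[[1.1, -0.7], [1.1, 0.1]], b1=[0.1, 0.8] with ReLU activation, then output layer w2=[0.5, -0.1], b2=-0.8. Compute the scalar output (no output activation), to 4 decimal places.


z1[0] = (1.1)·(-1) + (-0.7)·(-3) + 0.1 = 1.1
z1[1] = (1.1)·(-1) + (0.1)·(-3) + 0.8 = -0.6
h = ReLU(z1) = [1.1, 0.0]
output = (0.5)·(1.1) + (-0.1)·(0.0) - 0.8 = -0.25

-0.25


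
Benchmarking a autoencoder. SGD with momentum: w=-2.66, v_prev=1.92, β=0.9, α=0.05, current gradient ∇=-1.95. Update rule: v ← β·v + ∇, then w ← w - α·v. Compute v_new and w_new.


v_new = 0.9·1.92 - 1.95 = 1.728 - 1.95 = -0.222
w_new = -2.66 - 0.05·-0.222 = -2.66 + 0.0111 = -2.6489

v_new=-0.222, w_new=-2.6489


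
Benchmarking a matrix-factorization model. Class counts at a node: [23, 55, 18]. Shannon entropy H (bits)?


Probabilities: [23/96, 55/96, 18/96] ≈ [0.2396, 0.5729, 0.1875]
H = -((23/96)·log₂(23/96) + (55/96)·log₂(55/96) + (18/96)·log₂(18/96))
  = 1.4071 bits

1.4071 bits


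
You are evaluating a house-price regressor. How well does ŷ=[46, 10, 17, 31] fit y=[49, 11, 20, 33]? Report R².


ȳ = 28.25
SS_res = Σ(y-ŷ)² = 23
SS_tot = Σ(y-ȳ)² = 818.75
R² = 1 - SS_res/SS_tot = 1 - 0.0281 = 0.9719

0.9719


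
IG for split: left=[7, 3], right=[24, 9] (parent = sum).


Parent = [31, 12], H_parent = 0.8542
H_left = 0.8813 (n=10), H_right = 0.8454 (n=33)
H_children = (10/43)·0.8813 + (33/43)·0.8454 = 0.8537
IG = 0.8542 - 0.8537 = 0.0005

0.0005
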